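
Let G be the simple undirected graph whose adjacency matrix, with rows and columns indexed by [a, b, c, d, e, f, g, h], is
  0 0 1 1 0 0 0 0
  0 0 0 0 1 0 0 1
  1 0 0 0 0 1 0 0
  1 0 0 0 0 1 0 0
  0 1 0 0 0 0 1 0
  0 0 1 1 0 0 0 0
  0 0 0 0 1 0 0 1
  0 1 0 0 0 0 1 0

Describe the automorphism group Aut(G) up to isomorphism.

D_4 ≀ Z_2

G has two connected components, {b, e, g, h} and {a, c, d, f}; each is 2-regular, so G = C_4 ⊔ C_4. Aut of a disjoint union of two copies of C_4 is the wreath product D_4 ≀ Z_2, of order 2·8² = 128.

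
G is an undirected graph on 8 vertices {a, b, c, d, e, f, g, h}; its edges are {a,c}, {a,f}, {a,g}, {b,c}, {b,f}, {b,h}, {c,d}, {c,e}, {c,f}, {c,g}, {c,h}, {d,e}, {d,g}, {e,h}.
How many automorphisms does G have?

14

Vertex c is the unique vertex of degree 7; the remaining 7 vertices each have degree 3 and induce a cycle, so G is the wheel on 8 vertices with hub c. Every automorphism fixes the hub and acts on the rim 7-cycle, so Aut(G) ≅ Aut(C_7) = D_7 of order 14.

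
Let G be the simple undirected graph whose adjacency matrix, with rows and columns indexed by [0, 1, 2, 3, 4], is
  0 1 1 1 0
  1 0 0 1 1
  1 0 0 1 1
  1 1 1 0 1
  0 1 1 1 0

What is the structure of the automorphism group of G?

Vertex 3 is the unique vertex of degree 4; the remaining 4 vertices each have degree 3 and induce a cycle, so G is the wheel on 5 vertices with hub 3. With the hub fixed, the remaining symmetry is that of the rim cycle C_4, giving the dihedral group D_4.

D_4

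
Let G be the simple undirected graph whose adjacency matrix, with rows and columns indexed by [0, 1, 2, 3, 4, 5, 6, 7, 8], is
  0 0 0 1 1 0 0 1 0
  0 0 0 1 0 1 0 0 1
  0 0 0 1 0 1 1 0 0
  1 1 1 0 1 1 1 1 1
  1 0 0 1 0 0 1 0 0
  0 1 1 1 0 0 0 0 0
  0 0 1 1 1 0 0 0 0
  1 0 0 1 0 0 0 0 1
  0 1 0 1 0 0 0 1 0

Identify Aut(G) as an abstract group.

Vertex 3 is the unique vertex of degree 8; the remaining 8 vertices each have degree 3 and induce a cycle, so G is the wheel on 9 vertices with hub 3. With the hub fixed, the remaining symmetry is that of the rim cycle C_8, giving the dihedral group D_8.

D_8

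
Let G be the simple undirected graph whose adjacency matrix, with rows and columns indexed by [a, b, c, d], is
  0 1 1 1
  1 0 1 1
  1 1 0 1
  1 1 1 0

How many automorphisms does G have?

24

All 4 vertices are pairwise adjacent: G = K_4. Every bijection on the vertex set is an automorphism of K_4; hence Aut(K_4) ≅ S_4, order 24.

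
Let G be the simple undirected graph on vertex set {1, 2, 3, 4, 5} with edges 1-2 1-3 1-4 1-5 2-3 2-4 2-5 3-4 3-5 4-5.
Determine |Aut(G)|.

120

Every vertex has degree 4, so G is the complete graph K_5. Every bijection on the vertex set is an automorphism of K_5; hence Aut(K_5) ≅ S_5, order 120.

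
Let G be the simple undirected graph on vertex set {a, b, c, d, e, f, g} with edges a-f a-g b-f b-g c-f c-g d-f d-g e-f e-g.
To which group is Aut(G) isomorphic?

The vertices split by degree into {f, g} (degree 5) and {a, b, c, d, e} (degree 2); every edge runs between the two parts, so G is the complete bipartite graph K_{2,5}. Automorphisms preserve the bipartition setwise (since the parts differ in size) and act as S_2 × S_5 within it; |Aut| = 240.

S_2 × S_5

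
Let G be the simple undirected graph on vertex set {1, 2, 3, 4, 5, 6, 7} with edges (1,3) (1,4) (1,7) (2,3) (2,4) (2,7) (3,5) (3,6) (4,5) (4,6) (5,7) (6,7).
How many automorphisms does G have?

The vertices split by degree into {3, 4, 7} (degree 4) and {1, 2, 5, 6} (degree 3); every edge runs between the two parts, so G is the complete bipartite graph K_{3,4}. Automorphisms preserve the bipartition setwise (since the parts differ in size) and act as S_4 × S_3 within it; |Aut| = 144.

144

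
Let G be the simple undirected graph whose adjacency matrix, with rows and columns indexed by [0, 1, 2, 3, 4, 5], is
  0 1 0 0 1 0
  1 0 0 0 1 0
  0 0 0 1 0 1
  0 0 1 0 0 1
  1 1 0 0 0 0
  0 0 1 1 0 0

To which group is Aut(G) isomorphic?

D_3 ≀ Z_2

G has two connected components, {0, 1, 4} and {2, 3, 5}; each is 2-regular, so G = C_3 ⊔ C_3. Aut of a disjoint union of two copies of C_3 is the wreath product D_3 ≀ Z_2, of order 2·6² = 72.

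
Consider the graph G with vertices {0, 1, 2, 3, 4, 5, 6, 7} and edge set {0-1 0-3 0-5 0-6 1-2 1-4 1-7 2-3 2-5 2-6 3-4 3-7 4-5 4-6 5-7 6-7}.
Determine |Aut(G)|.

G is 4-regular and bipartite with parts {1, 3, 5, 6} and {0, 2, 4, 7} (each part is independent and every cross-pair is an edge), so G = K_{4,4}. Aut(K_{4,4}) is the wreath product S_4 ≀ Z_2: permute within each part, then optionally swap the parts; |Aut| = 2·(4!)² = 1152.

1152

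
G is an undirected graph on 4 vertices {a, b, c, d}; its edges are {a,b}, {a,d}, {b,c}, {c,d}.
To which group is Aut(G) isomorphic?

Every vertex has degree 2 and the graph is connected, so G is the 4-cycle C_4. C_4 has 4 rotations and 4 reflections, so Aut(C_4) ≅ D_4 of order 8.

the dihedral group of order 8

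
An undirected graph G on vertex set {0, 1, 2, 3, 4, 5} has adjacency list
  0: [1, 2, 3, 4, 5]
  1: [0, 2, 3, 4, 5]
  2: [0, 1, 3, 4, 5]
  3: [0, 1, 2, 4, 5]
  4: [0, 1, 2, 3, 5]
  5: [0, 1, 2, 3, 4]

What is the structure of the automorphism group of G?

the symmetric group on 6 letters

All 6 vertices are pairwise adjacent: G = K_6. Any permutation of the 6 vertices preserves K_6, so Aut(K_6) = S_6 of order 6! = 720.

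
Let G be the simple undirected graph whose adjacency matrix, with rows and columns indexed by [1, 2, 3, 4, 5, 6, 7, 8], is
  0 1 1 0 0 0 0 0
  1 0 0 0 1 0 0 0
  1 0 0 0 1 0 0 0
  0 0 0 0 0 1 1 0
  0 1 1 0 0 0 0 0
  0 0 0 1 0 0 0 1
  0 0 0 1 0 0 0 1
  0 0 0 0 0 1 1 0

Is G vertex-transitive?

Yes

G has two connected components, {1, 2, 3, 5} and {4, 6, 7, 8}; each is 2-regular, so G = C_4 ⊔ C_4. Aut of a disjoint union of two copies of C_4 is the wreath product D_4 ≀ Z_2, of order 2·8² = 128. This group acts transitively on the 8 vertices.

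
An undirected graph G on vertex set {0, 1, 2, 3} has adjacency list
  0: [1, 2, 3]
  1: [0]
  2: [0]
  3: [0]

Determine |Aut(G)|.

6

Vertex 0 has degree 3 and every other vertex has degree 1, so G is the star K_{1,3} with centre 0. The 3 leaves are pairwise interchangeable while the centre is fixed, giving Aut(G) = S_3.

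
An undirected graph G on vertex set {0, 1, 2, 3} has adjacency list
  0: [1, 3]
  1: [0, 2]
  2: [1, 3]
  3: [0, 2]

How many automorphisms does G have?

8

G is 2-regular and bipartite with parts {0, 2} and {1, 3} (each part is independent and every cross-pair is an edge), so G = K_{2,2}. Aut(K_{2,2}) is the wreath product S_2 ≀ Z_2: permute within each part, then optionally swap the parts; |Aut| = 2·(2!)² = 8.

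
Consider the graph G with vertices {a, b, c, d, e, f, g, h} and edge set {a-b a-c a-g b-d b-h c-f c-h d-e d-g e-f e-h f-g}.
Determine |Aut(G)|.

G is 3-regular and bipartite on 2^3 = 8 vertices with girth 4; it is the hypercube graph Q_3. The symmetry group of the 3-cube is the hyperoctahedral group B_3 = Z_2 ≀ S_3, of order 2^3·3! = 48.

48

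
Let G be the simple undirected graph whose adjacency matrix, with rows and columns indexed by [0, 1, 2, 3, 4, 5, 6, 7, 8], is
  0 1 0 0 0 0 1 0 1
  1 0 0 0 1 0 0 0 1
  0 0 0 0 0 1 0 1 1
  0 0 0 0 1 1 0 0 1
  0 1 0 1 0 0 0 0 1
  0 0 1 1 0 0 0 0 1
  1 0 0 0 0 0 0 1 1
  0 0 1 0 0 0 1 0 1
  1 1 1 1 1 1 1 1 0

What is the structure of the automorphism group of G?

D_8

Vertex 8 is the unique vertex of degree 8; the remaining 8 vertices each have degree 3 and induce a cycle, so G is the wheel on 9 vertices with hub 8. With the hub fixed, the remaining symmetry is that of the rim cycle C_8, giving the dihedral group D_8.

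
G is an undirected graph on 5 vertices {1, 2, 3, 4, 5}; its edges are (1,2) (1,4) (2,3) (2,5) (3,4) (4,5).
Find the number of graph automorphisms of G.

12

The vertices split by degree into {2, 4} (degree 3) and {1, 3, 5} (degree 2); every edge runs between the two parts, so G is the complete bipartite graph K_{2,3}. The parts have unequal sizes, so no automorphism swaps them; each part is permuted independently, giving S_3 × S_2 of order 3!·2! = 12.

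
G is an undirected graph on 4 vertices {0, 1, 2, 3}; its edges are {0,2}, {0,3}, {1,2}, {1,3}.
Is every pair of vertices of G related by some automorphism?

G is 2-regular and bipartite on 2^2 = 4 vertices with girth 4; it is the hypercube graph Q_2. Aut(Q_2) consists of the signed permutations of the 2 coordinate axes: 2! permutations times 2^2 sign flips, so |Aut| = 2^2·2! = 8. This group acts transitively on the 4 vertices.

Yes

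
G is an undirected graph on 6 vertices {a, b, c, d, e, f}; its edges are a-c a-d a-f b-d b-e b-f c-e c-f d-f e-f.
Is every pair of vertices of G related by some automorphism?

No

Vertex f is the only vertex of degree 5, so every automorphism fixes it; G is not vertex-transitive.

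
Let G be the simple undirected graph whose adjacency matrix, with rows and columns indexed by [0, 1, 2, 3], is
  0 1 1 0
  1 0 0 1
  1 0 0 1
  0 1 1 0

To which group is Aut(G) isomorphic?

G is 2-regular and bipartite on 2^2 = 4 vertices with girth 4; it is the hypercube graph Q_2. The symmetry group of the 2-cube is the hyperoctahedral group B_2 = Z_2 ≀ S_2, of order 2^2·2! = 8.

the hyperoctahedral group B_2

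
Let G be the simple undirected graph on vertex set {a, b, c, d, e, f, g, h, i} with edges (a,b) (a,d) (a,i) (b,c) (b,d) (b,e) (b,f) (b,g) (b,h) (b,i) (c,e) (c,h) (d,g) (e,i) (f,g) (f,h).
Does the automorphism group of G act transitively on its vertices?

No

Vertex b is the only vertex of degree 8, so every automorphism fixes it; G is not vertex-transitive.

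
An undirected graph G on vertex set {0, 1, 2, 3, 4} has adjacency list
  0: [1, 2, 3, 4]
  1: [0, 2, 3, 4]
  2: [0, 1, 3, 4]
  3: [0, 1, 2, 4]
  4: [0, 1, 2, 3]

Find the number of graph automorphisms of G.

120

Every vertex has degree 4, so G is the complete graph K_5. Every bijection on the vertex set is an automorphism of K_5; hence Aut(K_5) ≅ S_5, order 120.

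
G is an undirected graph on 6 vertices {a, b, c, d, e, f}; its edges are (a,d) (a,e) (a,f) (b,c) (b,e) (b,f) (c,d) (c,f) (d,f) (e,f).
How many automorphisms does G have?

Vertex f is the unique vertex of degree 5; the remaining 5 vertices each have degree 3 and induce a cycle, so G is the wheel on 6 vertices with hub f. With the hub fixed, the remaining symmetry is that of the rim cycle C_5, giving the dihedral group D_5.

10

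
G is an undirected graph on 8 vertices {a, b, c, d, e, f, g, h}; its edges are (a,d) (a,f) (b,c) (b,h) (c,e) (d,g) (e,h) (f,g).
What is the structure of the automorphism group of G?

G has two connected components, {a, d, f, g} and {b, c, e, h}; each is 2-regular, so G = C_4 ⊔ C_4. Aut of a disjoint union of two copies of C_4 is the wreath product D_4 ≀ Z_2, of order 2·8² = 128.

(D_4 × D_4) ⋊ Z_2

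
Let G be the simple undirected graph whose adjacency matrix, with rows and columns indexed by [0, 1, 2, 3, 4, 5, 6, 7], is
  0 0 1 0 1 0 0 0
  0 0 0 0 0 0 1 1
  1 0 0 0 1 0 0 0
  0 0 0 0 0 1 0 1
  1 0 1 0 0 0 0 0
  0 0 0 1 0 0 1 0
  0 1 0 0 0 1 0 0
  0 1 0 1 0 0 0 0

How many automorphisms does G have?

60

G has two connected components, {1, 3, 5, 6, 7} and {0, 2, 4}; each is 2-regular, so G = C_5 ⊔ C_3. No automorphism exchanges components of different sizes, hence Aut(G) is the direct product D_5 × D_3, order 60.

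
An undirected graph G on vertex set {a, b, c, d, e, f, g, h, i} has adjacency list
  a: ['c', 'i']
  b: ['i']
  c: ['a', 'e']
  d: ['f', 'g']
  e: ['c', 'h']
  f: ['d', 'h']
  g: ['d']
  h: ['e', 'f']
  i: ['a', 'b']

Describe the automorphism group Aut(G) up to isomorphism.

The degree sequence is [2, 1, 2, 2, 2, 2, 1, 2, 2]; the two degree-1 vertices b and g are the ends of a path, so G = P_9. A path has exactly one nontrivial symmetry — reversal — giving Aut(G) of order 2.

the cyclic group of order 2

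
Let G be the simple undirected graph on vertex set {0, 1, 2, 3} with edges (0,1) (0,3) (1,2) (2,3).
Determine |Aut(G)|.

G is 2-regular and connected on 4 vertices, i.e. the cycle C_4. The automorphisms of the 4-cycle are exactly the symmetries of a regular 4-gon: the dihedral group D_4, |D_4| = 8.

8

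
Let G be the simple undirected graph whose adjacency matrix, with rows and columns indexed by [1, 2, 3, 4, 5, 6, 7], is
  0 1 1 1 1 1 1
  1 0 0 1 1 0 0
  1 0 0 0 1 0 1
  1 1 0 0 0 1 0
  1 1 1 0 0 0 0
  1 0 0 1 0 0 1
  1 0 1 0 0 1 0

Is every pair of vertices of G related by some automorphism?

No

Vertex 1 is the only vertex of degree 6, so every automorphism fixes it; G is not vertex-transitive.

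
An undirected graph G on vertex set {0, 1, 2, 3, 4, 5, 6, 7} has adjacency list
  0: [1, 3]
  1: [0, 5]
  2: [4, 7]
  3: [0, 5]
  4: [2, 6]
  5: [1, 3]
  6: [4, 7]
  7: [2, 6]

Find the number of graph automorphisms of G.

G has two connected components, {0, 1, 3, 5} and {2, 4, 6, 7}; each is 2-regular, so G = C_4 ⊔ C_4. With two isomorphic components, Aut(G) = Aut(C_4) ≀ S_2 = (D_4 × D_4) ⋊ Z_2: permute each cycle by D_4, then optionally swap the two cycles. Order 2·(2·4)² = 128.

128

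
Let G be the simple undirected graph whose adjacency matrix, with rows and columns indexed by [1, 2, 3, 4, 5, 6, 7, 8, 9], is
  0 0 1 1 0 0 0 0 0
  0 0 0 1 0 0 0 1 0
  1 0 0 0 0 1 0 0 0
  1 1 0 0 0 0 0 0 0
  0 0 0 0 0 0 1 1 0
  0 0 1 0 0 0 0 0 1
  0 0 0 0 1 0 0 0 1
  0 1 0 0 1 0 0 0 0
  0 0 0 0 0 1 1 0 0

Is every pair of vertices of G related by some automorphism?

Yes

Every vertex has degree 2 and the graph is connected, so G is the 9-cycle C_9. C_9 has 9 rotations and 9 reflections, so Aut(C_9) ≅ D_9 of order 18. Under this action every vertex can be carried to every other, so G is vertex-transitive.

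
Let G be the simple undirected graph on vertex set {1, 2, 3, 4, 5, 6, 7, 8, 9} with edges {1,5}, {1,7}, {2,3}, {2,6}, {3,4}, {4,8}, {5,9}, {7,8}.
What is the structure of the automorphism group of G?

The degree sequence is [2, 2, 2, 2, 2, 1, 2, 2, 1]; the two degree-1 vertices 6 and 9 are the ends of a path, so G = P_9. The only nontrivial automorphism of a path is the end-to-end reflection, so Aut(G) ≅ Z_2.

the cyclic group of order 2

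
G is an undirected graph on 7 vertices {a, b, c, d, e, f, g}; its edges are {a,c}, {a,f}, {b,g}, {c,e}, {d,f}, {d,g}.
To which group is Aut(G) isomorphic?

the cyclic group of order 2

The degree sequence is [2, 1, 2, 2, 1, 2, 2]; the two degree-1 vertices b and e are the ends of a path, so G = P_7. The only nontrivial automorphism of a path is the end-to-end reflection, so Aut(G) ≅ Z_2.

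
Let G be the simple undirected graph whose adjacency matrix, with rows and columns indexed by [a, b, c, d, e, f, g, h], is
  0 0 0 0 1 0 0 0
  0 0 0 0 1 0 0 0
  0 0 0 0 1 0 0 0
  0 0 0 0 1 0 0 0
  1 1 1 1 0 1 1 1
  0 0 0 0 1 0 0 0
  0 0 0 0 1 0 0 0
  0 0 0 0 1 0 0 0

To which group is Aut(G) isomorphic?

S_7

Vertex e has degree 7 and every other vertex has degree 1, so G is the star K_{1,7} with centre e. The 7 leaves are pairwise interchangeable while the centre is fixed, giving Aut(G) = S_7.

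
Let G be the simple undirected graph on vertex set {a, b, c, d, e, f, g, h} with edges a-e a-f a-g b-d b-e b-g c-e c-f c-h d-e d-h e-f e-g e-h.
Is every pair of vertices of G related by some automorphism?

Vertex e is the only vertex of degree 7, so every automorphism fixes it; G is not vertex-transitive.

No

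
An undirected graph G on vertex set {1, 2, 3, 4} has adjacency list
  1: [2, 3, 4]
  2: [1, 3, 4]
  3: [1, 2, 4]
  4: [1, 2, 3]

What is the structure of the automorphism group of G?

Every vertex has degree 3, so G is the complete graph K_4. Any permutation of the 4 vertices preserves K_4, so Aut(K_4) = S_4 of order 4! = 24.

S_4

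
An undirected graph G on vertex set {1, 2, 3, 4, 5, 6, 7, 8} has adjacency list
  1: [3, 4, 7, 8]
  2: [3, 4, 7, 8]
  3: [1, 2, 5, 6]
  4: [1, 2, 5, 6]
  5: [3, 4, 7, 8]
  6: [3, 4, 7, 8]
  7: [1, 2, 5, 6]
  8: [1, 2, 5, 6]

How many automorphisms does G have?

1152

G is 4-regular and bipartite with parts {3, 4, 7, 8} and {1, 2, 5, 6} (each part is independent and every cross-pair is an edge), so G = K_{4,4}. Each part can be permuted independently (S_4 × S_4) and the two equal-size parts can also be swapped, giving (S_4 × S_4) ⋊ Z_2 of order 2·(4!)² = 1152.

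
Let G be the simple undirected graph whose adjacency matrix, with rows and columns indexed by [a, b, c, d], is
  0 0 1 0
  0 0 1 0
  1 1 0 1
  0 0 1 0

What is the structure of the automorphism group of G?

S_3

Vertex c has degree 3 and every other vertex has degree 1, so G is the star K_{1,3} with centre c. Any automorphism fixes the centre and permutes the 3 leaves freely, so Aut(G) ≅ S_3 of order 3! = 6.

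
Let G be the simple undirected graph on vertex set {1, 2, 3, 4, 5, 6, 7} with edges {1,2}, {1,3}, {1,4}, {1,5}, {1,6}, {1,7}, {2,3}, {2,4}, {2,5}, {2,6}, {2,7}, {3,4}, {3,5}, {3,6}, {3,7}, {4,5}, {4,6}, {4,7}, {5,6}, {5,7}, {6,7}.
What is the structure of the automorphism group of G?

Every vertex has degree 6, so G is the complete graph K_7. Every bijection on the vertex set is an automorphism of K_7; hence Aut(K_7) ≅ S_7, order 5040.

the symmetric group on 7 letters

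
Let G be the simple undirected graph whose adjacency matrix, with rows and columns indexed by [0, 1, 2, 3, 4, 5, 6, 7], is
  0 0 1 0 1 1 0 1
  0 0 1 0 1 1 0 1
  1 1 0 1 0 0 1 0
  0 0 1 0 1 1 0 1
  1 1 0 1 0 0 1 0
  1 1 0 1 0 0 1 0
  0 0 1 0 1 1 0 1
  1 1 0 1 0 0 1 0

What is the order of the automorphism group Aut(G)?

1152

G is 4-regular and bipartite with parts {2, 4, 5, 7} and {0, 1, 3, 6} (each part is independent and every cross-pair is an edge), so G = K_{4,4}. Each part can be permuted independently (S_4 × S_4) and the two equal-size parts can also be swapped, giving (S_4 × S_4) ⋊ Z_2 of order 2·(4!)² = 1152.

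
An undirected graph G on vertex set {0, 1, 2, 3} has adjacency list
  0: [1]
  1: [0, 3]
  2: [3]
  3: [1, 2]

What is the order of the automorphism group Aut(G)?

2

The degree sequence is [1, 2, 1, 2]; the two degree-1 vertices 0 and 2 are the ends of a path, so G = P_4. The only nontrivial automorphism of a path is the end-to-end reflection, so Aut(G) ≅ Z_2.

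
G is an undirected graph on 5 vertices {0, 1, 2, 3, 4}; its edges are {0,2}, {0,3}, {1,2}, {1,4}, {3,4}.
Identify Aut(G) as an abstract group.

the dihedral group of order 10

Every vertex has degree 2 and the graph is connected, so G is the 5-cycle C_5. C_5 has 5 rotations and 5 reflections, so Aut(C_5) ≅ D_5 of order 10.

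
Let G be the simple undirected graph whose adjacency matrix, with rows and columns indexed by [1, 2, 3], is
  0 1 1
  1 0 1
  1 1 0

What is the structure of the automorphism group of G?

S_3

Every vertex has degree 2, so G is the complete graph K_3. Every bijection on the vertex set is an automorphism of K_3; hence Aut(K_3) ≅ S_3, order 6.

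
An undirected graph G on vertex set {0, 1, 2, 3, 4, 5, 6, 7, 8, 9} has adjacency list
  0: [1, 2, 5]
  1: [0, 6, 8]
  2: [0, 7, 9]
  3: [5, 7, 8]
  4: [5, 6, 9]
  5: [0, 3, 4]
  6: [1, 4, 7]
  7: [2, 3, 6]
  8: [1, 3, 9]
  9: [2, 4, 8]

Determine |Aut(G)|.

G is 3-regular on 10 vertices with no triangles and no 4-cycles (girth 5): this is the Petersen graph. It is a classical fact that the Petersen graph has automorphism group S_5 (order 120), arising from its description as the Kneser graph K(5,2).

120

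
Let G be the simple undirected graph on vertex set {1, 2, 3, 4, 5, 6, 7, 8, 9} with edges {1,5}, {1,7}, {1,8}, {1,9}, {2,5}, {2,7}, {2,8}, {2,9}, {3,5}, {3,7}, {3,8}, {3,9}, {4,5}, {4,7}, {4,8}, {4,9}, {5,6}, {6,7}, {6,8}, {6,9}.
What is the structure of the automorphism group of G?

S_4 × S_5

The vertices split by degree into {5, 7, 8, 9} (degree 5) and {1, 2, 3, 4, 6} (degree 4); every edge runs between the two parts, so G is the complete bipartite graph K_{4,5}. Automorphisms preserve the bipartition setwise (since the parts differ in size) and act as S_4 × S_5 within it; |Aut| = 2880.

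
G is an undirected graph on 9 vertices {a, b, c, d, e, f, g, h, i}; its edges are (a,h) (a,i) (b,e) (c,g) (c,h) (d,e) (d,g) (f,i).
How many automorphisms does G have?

2

The degree sequence is [2, 1, 2, 2, 2, 1, 2, 2, 2]; the two degree-1 vertices b and f are the ends of a path, so G = P_9. The only nontrivial automorphism of a path is the end-to-end reflection, so Aut(G) ≅ Z_2.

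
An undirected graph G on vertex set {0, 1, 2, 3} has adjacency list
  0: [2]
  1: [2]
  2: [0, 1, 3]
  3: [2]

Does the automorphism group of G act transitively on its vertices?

Vertex 2 is the only vertex of degree 3, so every automorphism fixes it; G is not vertex-transitive.

No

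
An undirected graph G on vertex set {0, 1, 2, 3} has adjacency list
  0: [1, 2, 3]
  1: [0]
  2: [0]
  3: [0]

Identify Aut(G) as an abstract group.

Vertex 0 has degree 3 and every other vertex has degree 1, so G is the star K_{1,3} with centre 0. The 3 leaves are pairwise interchangeable while the centre is fixed, giving Aut(G) = S_3.

the symmetric group on 3 letters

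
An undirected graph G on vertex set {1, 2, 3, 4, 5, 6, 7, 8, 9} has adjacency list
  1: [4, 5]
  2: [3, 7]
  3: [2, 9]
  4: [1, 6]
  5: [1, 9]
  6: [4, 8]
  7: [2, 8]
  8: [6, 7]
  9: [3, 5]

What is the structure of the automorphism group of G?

the dihedral group of order 18

Every vertex has degree 2 and the graph is connected, so G is the 9-cycle C_9. C_9 has 9 rotations and 9 reflections, so Aut(C_9) ≅ D_9 of order 18.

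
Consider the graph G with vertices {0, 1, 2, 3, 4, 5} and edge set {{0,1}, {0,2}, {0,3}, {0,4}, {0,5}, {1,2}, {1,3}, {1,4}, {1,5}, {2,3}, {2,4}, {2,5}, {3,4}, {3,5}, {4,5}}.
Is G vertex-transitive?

Yes

All 6 vertices are pairwise adjacent: G = K_6. Any permutation of the 6 vertices preserves K_6, so Aut(K_6) = S_6 of order 6! = 720. Under this action every vertex can be carried to every other, so G is vertex-transitive.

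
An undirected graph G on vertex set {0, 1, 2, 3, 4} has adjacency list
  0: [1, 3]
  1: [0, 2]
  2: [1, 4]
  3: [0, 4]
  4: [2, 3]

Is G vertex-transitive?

Yes

Every vertex has degree 2 and the graph is connected, so G is the 5-cycle C_5. The automorphisms of the 5-cycle are exactly the symmetries of a regular 5-gon: the dihedral group D_5, |D_5| = 10. This group acts transitively on the 5 vertices.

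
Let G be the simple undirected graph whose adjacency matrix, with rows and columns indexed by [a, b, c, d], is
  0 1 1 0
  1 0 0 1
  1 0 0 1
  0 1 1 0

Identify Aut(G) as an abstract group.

G is 2-regular and bipartite on 2^2 = 4 vertices with girth 4; it is the hypercube graph Q_2. The symmetry group of the 2-cube is the hyperoctahedral group B_2 = Z_2 ≀ S_2, of order 2^2·2! = 8.

the hyperoctahedral group B_2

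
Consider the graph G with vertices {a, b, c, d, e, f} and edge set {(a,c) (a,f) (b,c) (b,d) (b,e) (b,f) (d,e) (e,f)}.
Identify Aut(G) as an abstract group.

{e}

The degree sequence is [2, 4, 2, 2, 3, 3]. Checking the degree-preserving permutations of the vertex set shows that none except the identity preserves every edge, so Aut(G) is trivial.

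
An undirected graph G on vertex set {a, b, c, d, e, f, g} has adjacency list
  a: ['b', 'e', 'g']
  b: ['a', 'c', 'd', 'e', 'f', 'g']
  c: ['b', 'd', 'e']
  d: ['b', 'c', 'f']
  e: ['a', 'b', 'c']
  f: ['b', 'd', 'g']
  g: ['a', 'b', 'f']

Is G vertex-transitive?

No

Vertex b is the only vertex of degree 6, so every automorphism fixes it; G is not vertex-transitive.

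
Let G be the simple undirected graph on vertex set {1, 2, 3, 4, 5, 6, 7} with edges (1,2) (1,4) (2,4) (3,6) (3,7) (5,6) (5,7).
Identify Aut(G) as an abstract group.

D_4 × D_3

G has two connected components, {3, 5, 6, 7} and {1, 2, 4}; each is 2-regular, so G = C_4 ⊔ C_3. The components are non-isomorphic (different sizes), so Aut(G) = Aut(C_4) × Aut(C_3) = D_4 × D_3 of order 8·6 = 48.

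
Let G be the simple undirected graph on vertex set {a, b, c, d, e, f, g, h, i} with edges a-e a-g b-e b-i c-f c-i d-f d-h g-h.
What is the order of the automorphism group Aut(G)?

Every vertex has degree 2 and the graph is connected, so G is the 9-cycle C_9. C_9 has 9 rotations and 9 reflections, so Aut(C_9) ≅ D_9 of order 18.

18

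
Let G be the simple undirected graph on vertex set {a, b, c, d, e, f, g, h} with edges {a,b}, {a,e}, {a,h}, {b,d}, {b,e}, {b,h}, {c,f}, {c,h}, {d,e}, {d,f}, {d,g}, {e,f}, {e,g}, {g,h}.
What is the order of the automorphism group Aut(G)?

The degree sequence is [3, 4, 2, 4, 5, 3, 3, 4]. Checking the degree-preserving permutations of the vertex set shows that none except the identity preserves every edge, so Aut(G) is trivial.

1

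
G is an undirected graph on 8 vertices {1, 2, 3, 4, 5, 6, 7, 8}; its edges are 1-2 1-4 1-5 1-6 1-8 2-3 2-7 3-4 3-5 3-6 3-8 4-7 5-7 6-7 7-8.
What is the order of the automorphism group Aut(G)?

720

The vertices split by degree into {1, 3, 7} (degree 5) and {2, 4, 5, 6, 8} (degree 3); every edge runs between the two parts, so G is the complete bipartite graph K_{3,5}. Automorphisms preserve the bipartition setwise (since the parts differ in size) and act as S_5 × S_3 within it; |Aut| = 720.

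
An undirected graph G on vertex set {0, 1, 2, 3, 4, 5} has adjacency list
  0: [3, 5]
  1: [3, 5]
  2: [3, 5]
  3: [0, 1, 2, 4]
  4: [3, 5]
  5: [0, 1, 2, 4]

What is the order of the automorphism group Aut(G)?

The vertices split by degree into {3, 5} (degree 4) and {0, 1, 2, 4} (degree 2); every edge runs between the two parts, so G is the complete bipartite graph K_{2,4}. Automorphisms preserve the bipartition setwise (since the parts differ in size) and act as S_4 × S_2 within it; |Aut| = 48.

48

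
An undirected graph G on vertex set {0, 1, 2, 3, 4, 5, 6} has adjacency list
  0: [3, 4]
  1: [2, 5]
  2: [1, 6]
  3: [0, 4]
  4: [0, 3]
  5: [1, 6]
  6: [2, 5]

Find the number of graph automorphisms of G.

G has two connected components, {1, 2, 5, 6} and {0, 3, 4}; each is 2-regular, so G = C_4 ⊔ C_3. The components are non-isomorphic (different sizes), so Aut(G) = Aut(C_4) × Aut(C_3) = D_4 × D_3 of order 8·6 = 48.

48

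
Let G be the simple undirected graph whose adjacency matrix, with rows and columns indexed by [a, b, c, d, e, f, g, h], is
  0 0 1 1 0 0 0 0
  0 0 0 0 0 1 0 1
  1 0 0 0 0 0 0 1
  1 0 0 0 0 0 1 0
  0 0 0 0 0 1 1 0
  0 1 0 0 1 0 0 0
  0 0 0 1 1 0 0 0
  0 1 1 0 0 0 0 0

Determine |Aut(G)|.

G is 2-regular and connected on 8 vertices, i.e. the cycle C_8. C_8 has 8 rotations and 8 reflections, so Aut(C_8) ≅ D_8 of order 16.

16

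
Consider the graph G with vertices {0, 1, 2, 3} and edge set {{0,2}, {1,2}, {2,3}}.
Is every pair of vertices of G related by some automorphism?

No

Vertex 2 is the only vertex of degree 3, so every automorphism fixes it; G is not vertex-transitive.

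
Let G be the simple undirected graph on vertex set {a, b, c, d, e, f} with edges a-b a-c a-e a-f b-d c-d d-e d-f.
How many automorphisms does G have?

48

The vertices split by degree into {a, d} (degree 4) and {b, c, e, f} (degree 2); every edge runs between the two parts, so G is the complete bipartite graph K_{2,4}. Automorphisms preserve the bipartition setwise (since the parts differ in size) and act as S_2 × S_4 within it; |Aut| = 48.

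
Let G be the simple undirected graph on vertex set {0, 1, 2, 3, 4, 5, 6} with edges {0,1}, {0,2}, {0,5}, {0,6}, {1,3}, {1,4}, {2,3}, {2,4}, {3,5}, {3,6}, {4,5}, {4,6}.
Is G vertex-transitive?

Automorphisms preserve degree, but G has vertices of degree 3 and vertices of degree 4; no automorphism maps one to the other, so G is not vertex-transitive.

No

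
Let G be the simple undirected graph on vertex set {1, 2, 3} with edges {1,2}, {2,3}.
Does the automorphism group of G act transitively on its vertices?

Vertex 2 is the only vertex of degree 2, so every automorphism fixes it; G is not vertex-transitive.

No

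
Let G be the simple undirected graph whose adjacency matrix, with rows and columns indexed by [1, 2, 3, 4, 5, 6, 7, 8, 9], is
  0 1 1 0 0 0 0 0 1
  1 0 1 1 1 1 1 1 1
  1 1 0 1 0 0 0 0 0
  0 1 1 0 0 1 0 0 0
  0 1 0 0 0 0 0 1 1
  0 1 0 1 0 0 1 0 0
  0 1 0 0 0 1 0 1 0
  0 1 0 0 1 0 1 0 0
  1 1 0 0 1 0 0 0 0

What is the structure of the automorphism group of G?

the dihedral group of order 16

Vertex 2 is the unique vertex of degree 8; the remaining 8 vertices each have degree 3 and induce a cycle, so G is the wheel on 9 vertices with hub 2. With the hub fixed, the remaining symmetry is that of the rim cycle C_8, giving the dihedral group D_8.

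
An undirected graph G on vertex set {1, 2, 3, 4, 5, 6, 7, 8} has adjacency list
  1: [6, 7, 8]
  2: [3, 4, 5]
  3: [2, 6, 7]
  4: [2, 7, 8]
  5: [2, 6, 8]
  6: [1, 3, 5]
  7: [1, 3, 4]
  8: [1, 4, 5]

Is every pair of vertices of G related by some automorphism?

G is 3-regular and bipartite on 2^3 = 8 vertices with girth 4; it is the hypercube graph Q_3. The symmetry group of the 3-cube is the hyperoctahedral group B_3 = Z_2 ≀ S_3, of order 2^3·3! = 48. This group acts transitively on the 8 vertices.

Yes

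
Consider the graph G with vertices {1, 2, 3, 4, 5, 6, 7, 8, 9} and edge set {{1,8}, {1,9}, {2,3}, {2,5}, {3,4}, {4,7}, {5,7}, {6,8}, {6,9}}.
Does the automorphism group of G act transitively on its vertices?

G has two connected components, {2, 3, 4, 5, 7} and {1, 6, 8, 9}; each is 2-regular, so G = C_5 ⊔ C_4. The orbit of 1 under Aut(G) is {1, 6, 8, 9}, which does not contain 2, so G is not vertex-transitive.

No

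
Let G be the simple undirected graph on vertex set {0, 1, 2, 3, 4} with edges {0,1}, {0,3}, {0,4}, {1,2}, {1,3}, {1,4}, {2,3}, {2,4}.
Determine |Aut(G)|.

Vertex 1 is the unique vertex of degree 4; the remaining 4 vertices each have degree 3 and induce a cycle, so G is the wheel on 5 vertices with hub 1. With the hub fixed, the remaining symmetry is that of the rim cycle C_4, giving the dihedral group D_4.

8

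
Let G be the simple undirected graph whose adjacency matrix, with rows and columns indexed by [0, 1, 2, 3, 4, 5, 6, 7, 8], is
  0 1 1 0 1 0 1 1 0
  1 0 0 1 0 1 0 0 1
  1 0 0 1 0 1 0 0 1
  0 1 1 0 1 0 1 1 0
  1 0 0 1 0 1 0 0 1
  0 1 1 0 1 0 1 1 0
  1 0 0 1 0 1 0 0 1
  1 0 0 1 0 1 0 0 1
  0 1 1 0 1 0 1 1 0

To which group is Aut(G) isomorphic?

S_4 × S_5

The vertices split by degree into {0, 3, 5, 8} (degree 5) and {1, 2, 4, 6, 7} (degree 4); every edge runs between the two parts, so G is the complete bipartite graph K_{4,5}. The parts have unequal sizes, so no automorphism swaps them; each part is permuted independently, giving S_4 × S_5 of order 4!·5! = 2880.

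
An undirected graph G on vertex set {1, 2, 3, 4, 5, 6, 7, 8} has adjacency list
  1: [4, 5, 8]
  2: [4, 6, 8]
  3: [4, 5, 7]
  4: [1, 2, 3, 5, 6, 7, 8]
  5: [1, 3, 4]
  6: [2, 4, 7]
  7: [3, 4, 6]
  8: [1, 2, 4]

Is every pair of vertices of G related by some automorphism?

Vertex 4 is the only vertex of degree 7, so every automorphism fixes it; G is not vertex-transitive.

No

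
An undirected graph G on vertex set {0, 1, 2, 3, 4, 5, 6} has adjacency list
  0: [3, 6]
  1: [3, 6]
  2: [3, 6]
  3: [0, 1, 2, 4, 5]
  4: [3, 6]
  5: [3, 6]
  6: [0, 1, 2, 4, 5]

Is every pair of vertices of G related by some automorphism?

Automorphisms preserve degree, but G has vertices of degree 2 and vertices of degree 5; no automorphism maps one to the other, so G is not vertex-transitive.

No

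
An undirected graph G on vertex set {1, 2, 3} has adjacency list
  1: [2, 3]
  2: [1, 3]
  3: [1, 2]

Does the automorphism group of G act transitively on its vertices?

Yes

All 3 vertices are pairwise adjacent: G = K_3. Every bijection on the vertex set is an automorphism of K_3; hence Aut(K_3) ≅ S_3, order 6. This group acts transitively on the 3 vertices.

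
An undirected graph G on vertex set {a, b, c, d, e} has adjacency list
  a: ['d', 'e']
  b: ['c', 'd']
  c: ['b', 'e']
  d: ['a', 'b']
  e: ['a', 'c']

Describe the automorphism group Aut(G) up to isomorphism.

the dihedral group of order 10

G is 2-regular and connected on 5 vertices, i.e. the cycle C_5. C_5 has 5 rotations and 5 reflections, so Aut(C_5) ≅ D_5 of order 10.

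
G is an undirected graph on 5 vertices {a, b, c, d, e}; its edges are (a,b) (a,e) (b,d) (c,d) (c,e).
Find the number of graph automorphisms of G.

10

G is 2-regular and connected on 5 vertices, i.e. the cycle C_5. C_5 has 5 rotations and 5 reflections, so Aut(C_5) ≅ D_5 of order 10.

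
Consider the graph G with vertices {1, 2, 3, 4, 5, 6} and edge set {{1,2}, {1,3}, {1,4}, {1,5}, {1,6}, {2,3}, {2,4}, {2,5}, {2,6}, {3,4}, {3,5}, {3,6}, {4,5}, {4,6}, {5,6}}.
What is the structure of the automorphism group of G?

the symmetric group on 6 letters

Every vertex has degree 5, so G is the complete graph K_6. Any permutation of the 6 vertices preserves K_6, so Aut(K_6) = S_6 of order 6! = 720.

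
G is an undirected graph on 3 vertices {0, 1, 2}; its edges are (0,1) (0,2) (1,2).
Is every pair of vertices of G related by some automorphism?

Yes

Every vertex has degree 2, so G is the complete graph K_3. Any permutation of the 3 vertices preserves K_3, so Aut(K_3) = S_3 of order 3! = 6. This group acts transitively on the 3 vertices.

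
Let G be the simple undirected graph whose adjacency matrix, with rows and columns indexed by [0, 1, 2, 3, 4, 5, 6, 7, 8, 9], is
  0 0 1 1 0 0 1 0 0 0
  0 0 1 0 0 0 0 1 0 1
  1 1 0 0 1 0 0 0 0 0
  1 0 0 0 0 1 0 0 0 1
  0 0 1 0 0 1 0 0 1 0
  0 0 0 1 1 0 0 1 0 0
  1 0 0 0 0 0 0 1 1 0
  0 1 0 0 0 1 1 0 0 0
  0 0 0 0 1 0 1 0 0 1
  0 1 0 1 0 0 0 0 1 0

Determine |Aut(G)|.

120

G is 3-regular on 10 vertices with no triangles and no 4-cycles (girth 5): this is the Petersen graph. Viewing the Petersen graph as the Kneser graph K(5,2) — vertices are 2-subsets of {1,…,5}, edges join disjoint pairs — its automorphisms are exactly the permutations of the 5-element set, so Aut ≅ S_5 of order 120.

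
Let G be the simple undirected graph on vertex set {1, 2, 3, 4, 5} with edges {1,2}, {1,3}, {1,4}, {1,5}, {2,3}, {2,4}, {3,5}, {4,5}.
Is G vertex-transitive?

No

Vertex 1 is the only vertex of degree 4, so every automorphism fixes it; G is not vertex-transitive.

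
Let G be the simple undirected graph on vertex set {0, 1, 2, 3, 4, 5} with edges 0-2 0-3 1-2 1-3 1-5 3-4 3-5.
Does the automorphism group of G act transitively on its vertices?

No

Vertex 1 is the only vertex of degree 3, so every automorphism fixes it; G is not vertex-transitive.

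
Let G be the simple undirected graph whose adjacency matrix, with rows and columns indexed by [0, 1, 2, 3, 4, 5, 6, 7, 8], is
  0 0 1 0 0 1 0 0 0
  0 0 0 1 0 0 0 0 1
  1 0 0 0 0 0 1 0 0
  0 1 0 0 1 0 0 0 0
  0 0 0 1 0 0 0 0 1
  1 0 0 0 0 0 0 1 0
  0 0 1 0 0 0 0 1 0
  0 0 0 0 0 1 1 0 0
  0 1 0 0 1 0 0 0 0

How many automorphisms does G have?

G has two connected components, {0, 2, 5, 6, 7} and {1, 3, 4, 8}; each is 2-regular, so G = C_5 ⊔ C_4. The components are non-isomorphic (different sizes), so Aut(G) = Aut(C_4) × Aut(C_5) = D_4 × D_5 of order 8·10 = 80.

80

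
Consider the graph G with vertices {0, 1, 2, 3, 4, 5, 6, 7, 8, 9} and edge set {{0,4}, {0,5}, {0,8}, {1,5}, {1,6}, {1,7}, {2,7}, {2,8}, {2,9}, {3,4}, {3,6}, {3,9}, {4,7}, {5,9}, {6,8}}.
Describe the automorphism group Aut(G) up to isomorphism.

G is 3-regular on 10 vertices with no triangles and no 4-cycles (girth 5): this is the Petersen graph. Viewing the Petersen graph as the Kneser graph K(5,2) — vertices are 2-subsets of {1,…,5}, edges join disjoint pairs — its automorphisms are exactly the permutations of the 5-element set, so Aut ≅ S_5 of order 120.

the symmetric group S_5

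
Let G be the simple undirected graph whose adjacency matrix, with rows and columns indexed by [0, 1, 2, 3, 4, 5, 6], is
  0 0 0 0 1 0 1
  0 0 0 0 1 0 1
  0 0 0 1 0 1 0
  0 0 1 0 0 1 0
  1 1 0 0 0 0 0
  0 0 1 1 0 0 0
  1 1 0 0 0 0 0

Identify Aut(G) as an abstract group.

G has two connected components, {0, 1, 4, 6} and {2, 3, 5}; each is 2-regular, so G = C_4 ⊔ C_3. The components are non-isomorphic (different sizes), so Aut(G) = Aut(C_4) × Aut(C_3) = D_4 × D_3 of order 8·6 = 48.

D_4 × D_3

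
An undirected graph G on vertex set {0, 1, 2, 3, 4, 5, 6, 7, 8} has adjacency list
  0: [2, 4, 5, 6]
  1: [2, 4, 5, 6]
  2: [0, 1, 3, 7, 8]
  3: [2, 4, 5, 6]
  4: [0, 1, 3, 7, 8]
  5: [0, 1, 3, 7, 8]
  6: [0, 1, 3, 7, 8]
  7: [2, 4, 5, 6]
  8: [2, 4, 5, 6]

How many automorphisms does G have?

2880

The vertices split by degree into {2, 4, 5, 6} (degree 5) and {0, 1, 3, 7, 8} (degree 4); every edge runs between the two parts, so G is the complete bipartite graph K_{4,5}. Automorphisms preserve the bipartition setwise (since the parts differ in size) and act as S_4 × S_5 within it; |Aut| = 2880.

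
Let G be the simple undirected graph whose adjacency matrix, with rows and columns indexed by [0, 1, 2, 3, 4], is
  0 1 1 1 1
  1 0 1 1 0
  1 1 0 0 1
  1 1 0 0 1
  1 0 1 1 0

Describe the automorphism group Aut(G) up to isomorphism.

Vertex 0 is the unique vertex of degree 4; the remaining 4 vertices each have degree 3 and induce a cycle, so G is the wheel on 5 vertices with hub 0. Every automorphism fixes the hub and acts on the rim 4-cycle, so Aut(G) ≅ Aut(C_4) = D_4 of order 8.

D_4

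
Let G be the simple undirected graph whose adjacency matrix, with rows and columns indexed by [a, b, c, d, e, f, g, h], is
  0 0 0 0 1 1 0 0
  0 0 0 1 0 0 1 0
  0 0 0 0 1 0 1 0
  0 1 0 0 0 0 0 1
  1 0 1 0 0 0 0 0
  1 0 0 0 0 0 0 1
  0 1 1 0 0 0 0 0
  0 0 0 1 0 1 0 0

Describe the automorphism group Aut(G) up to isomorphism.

Every vertex has degree 2 and the graph is connected, so G is the 8-cycle C_8. C_8 has 8 rotations and 8 reflections, so Aut(C_8) ≅ D_8 of order 16.

D_8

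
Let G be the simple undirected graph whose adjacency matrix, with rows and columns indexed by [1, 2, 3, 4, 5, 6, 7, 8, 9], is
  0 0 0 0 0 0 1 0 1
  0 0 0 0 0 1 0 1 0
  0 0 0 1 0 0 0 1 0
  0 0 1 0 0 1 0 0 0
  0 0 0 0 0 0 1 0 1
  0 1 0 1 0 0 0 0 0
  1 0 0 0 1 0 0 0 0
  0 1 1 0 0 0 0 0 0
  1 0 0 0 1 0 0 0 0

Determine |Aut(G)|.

G has two connected components, {2, 3, 4, 6, 8} and {1, 5, 7, 9}; each is 2-regular, so G = C_5 ⊔ C_4. The components are non-isomorphic (different sizes), so Aut(G) = Aut(C_5) × Aut(C_4) = D_5 × D_4 of order 10·8 = 80.

80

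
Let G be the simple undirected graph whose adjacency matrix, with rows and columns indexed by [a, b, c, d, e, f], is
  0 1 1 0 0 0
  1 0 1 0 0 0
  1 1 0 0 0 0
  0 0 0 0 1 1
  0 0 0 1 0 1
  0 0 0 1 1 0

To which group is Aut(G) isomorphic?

G has two connected components, {d, e, f} and {a, b, c}; each is 2-regular, so G = C_3 ⊔ C_3. Aut of a disjoint union of two copies of C_3 is the wreath product D_3 ≀ Z_2, of order 2·6² = 72.

D_3 ≀ Z_2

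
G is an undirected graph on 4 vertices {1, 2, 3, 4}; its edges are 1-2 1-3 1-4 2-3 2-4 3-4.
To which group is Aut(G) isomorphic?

All 4 vertices are pairwise adjacent: G = K_4. Every bijection on the vertex set is an automorphism of K_4; hence Aut(K_4) ≅ S_4, order 24.

S_4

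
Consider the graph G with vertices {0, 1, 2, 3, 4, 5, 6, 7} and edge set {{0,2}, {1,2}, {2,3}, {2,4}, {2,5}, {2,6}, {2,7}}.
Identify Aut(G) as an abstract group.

the symmetric group on 7 letters

Vertex 2 has degree 7 and every other vertex has degree 1, so G is the star K_{1,7} with centre 2. The 7 leaves are pairwise interchangeable while the centre is fixed, giving Aut(G) = S_7.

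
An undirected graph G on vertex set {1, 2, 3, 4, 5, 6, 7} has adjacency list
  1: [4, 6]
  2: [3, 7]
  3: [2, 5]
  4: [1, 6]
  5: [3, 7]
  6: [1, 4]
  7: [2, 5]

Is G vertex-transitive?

No

G has two connected components, {2, 3, 5, 7} and {1, 4, 6}; each is 2-regular, so G = C_4 ⊔ C_3. The orbit of 1 under Aut(G) is {1, 4, 6}, which does not contain 2, so G is not vertex-transitive.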